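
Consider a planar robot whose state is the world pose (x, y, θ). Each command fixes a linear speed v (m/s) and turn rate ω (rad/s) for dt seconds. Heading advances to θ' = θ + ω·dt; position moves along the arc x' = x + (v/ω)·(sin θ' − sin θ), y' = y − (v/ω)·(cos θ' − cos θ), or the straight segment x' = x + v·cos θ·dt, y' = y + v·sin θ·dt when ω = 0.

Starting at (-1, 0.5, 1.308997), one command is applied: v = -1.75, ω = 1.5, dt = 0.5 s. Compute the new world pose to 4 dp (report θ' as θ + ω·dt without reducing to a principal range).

(-0.9035, -0.3492, 2.0590)

θ' = 1.3090 + 1.5·0.5 = 2.0590
R = v/ω = -1.75/1.5 = -1.1667
x' = -1 + -1.1667·(sin 2.0590 − sin 1.3090) = -0.9035
y' = 0.5 − -1.1667·(cos 2.0590 − cos 1.3090) = -0.3492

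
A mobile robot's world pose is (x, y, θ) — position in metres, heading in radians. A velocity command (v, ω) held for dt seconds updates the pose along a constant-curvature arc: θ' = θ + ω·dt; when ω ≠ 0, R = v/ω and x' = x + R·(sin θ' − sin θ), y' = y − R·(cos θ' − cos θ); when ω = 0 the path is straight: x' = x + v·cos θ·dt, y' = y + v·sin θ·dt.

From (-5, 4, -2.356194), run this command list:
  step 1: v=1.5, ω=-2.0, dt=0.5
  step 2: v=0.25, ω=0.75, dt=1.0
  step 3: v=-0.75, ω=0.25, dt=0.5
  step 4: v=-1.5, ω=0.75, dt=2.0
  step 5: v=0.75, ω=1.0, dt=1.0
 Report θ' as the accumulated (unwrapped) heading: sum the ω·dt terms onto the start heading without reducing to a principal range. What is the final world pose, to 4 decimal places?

(-4.5484, 6.3282, 0.0188)

step 1: θ'=-3.3562 (R=-0.7500) → pose (-5.6900, 3.7975, -3.3562)
step 2: θ'=-2.6062 (R=0.3333) → pose (-5.9311, 3.7585, -2.6062)
step 3: θ'=-2.4812 (R=-3.0000) → pose (-5.6214, 3.9695, -2.4812)
step 4: θ'=-0.9812 (R=-2.0000) → pose (-5.1859, 6.6610, -0.9812)
step 5: θ'=0.0188 (R=0.7500) → pose (-4.5484, 6.3282, 0.0188)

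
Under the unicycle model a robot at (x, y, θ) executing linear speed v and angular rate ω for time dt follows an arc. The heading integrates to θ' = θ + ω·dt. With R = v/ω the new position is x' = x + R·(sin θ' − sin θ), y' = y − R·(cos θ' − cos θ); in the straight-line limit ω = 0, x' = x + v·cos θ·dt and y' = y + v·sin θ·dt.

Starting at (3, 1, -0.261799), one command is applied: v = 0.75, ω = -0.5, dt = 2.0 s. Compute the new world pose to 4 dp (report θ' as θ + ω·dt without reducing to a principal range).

θ' = -0.2618 + -0.5·2.0 = -1.2618
R = v/ω = 0.75/-0.5 = -1.5000
x' = 3 + -1.5000·(sin -1.2618 − sin -0.2618) = 4.0407
y' = 1 − -1.5000·(cos -1.2618 − cos -0.2618) = 0.0073

(4.0407, 0.0073, -1.2618)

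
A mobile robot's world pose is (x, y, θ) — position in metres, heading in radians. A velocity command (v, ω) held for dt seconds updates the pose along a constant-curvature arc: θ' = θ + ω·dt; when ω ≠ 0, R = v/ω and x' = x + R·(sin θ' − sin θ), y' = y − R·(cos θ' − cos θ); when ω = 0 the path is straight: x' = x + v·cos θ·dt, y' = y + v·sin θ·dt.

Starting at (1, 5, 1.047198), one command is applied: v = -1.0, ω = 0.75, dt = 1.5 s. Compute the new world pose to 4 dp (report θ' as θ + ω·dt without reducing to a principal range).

θ' = 1.0472 + 0.75·1.5 = 2.1722
R = v/ω = -1.0/0.75 = -1.3333
x' = 1 + -1.3333·(sin 2.1722 − sin 1.0472) = 1.0553
y' = 5 − -1.3333·(cos 2.1722 − cos 1.0472) = 3.5789

(1.0553, 3.5789, 2.1722)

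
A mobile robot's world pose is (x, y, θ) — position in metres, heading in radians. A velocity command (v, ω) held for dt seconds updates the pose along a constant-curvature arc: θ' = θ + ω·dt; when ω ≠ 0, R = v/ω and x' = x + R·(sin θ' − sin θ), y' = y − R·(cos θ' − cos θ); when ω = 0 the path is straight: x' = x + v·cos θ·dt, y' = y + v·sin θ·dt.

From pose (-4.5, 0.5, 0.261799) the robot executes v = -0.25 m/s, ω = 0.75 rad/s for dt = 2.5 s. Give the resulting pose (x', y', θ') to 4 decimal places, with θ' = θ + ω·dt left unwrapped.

θ' = 0.2618 + 0.75·2.5 = 2.1368
R = v/ω = -0.25/0.75 = -0.3333
x' = -4.5 + -0.3333·(sin 2.1368 − sin 0.2618) = -4.6951
y' = 0.5 − -0.3333·(cos 2.1368 − cos 0.2618) = -0.0007

(-4.6951, -0.0007, 2.1368)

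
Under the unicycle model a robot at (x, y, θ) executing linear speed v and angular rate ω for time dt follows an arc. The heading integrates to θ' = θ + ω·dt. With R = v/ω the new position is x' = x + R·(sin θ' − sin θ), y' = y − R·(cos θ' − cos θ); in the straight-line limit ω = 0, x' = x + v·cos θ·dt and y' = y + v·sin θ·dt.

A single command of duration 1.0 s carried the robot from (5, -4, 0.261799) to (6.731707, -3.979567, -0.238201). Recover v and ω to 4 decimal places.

v = 1.7500, ω = -0.5000

Δθ = -0.238201 − 0.261799 = -0.500000
ω = Δθ/dt = -0.500000/1.0 = -0.5000
R = Δx/(sin θ' − sin θ) = -3.5000
v = R·ω = -3.5000·-0.5000 = 1.7500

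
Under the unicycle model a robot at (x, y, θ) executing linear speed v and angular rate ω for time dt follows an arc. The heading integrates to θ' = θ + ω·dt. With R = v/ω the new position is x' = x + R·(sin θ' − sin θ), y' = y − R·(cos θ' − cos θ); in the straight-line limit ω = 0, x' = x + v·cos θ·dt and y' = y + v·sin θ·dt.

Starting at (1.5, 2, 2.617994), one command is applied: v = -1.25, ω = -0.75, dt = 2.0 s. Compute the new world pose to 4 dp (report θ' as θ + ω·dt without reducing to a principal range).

θ' = 2.6180 + -0.75·2.0 = 1.1180
R = v/ω = -1.25/-0.75 = 1.6667
x' = 1.5 + 1.6667·(sin 1.1180 − sin 2.6180) = 2.1654
y' = 2 − 1.6667·(cos 1.1180 − cos 2.6180) = -0.1725

(2.1654, -0.1725, 1.1180)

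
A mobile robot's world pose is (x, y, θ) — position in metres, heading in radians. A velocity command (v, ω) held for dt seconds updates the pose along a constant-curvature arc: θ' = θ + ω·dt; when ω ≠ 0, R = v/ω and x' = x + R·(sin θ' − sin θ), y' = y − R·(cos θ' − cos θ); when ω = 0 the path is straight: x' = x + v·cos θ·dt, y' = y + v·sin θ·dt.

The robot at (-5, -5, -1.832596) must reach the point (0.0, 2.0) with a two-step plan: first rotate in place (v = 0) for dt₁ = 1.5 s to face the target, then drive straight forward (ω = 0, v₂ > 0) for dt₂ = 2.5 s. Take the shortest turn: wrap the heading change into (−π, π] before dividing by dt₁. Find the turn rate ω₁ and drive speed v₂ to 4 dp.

ω₁ = 1.8554, v₂ = 3.4409

heading to target = atan2(2−-5, 0−-5) = 0.9505
Δθ = wrap(0.9505 − -1.8326) = 2.7831; ω₁ = Δθ/dt₁ = 1.8554
distance = √((0−-5)² + (2−-5)²) = 8.6023; v₂ = distance/dt₂ = 3.4409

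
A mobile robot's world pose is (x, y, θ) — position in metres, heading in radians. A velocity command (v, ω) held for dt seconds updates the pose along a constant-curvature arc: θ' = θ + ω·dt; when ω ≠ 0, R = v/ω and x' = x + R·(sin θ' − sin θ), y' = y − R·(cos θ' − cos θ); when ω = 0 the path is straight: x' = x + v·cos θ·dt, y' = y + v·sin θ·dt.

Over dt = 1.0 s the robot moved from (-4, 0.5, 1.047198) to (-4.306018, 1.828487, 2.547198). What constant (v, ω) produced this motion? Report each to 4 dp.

Δθ = 2.547198 − 1.047198 = 1.500000
ω = Δθ/dt = 1.500000/1.0 = 1.5000
R = −Δy/(cos θ' − cos θ) = 1.0000
v = R·ω = 1.0000·1.5000 = 1.5000

v = 1.5000, ω = 1.5000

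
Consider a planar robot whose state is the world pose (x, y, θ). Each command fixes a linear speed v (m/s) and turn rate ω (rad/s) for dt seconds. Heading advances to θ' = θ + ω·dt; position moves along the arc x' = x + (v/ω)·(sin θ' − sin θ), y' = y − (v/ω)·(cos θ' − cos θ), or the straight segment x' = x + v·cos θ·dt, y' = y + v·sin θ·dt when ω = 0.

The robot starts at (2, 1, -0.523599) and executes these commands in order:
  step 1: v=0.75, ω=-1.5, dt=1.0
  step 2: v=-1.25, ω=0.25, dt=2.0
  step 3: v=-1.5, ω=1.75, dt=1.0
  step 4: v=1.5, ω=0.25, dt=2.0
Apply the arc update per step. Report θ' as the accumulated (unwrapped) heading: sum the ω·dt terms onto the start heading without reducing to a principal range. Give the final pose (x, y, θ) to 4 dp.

step 1: θ'=-2.0236 (R=-0.5000) → pose (2.1996, 0.3482, -2.0236)
step 2: θ'=-1.5236 (R=-5.0000) → pose (2.6979, 2.7716, -1.5236)
step 3: θ'=0.2264 (R=-0.8571) → pose (1.6493, 3.5664, 0.2264)
step 4: θ'=0.7264 (R=6.0000) → pose (4.2876, 4.9279, 0.7264)

(4.2876, 4.9279, 0.7264)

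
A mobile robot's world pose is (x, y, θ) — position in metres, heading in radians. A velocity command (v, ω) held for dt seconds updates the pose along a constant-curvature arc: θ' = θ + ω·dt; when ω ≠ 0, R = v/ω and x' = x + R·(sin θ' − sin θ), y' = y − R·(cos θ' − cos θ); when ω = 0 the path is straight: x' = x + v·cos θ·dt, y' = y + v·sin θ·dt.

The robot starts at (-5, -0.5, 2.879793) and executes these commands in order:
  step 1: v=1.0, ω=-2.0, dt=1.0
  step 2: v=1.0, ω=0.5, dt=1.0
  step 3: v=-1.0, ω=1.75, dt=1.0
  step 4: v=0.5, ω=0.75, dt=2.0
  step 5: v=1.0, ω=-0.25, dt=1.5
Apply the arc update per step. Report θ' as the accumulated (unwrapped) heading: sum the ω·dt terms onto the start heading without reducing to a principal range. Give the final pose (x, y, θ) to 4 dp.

step 1: θ'=0.8798 (R=-0.5000) → pose (-5.2559, 0.3016, 0.8798)
step 2: θ'=1.3798 (R=2.0000) → pose (-4.8335, 1.1966, 1.3798)
step 3: θ'=3.1298 (R=-0.5714) → pose (-4.2792, 0.5167, 3.1298)
step 4: θ'=4.6298 (R=0.6667) → pose (-4.9514, -0.0949, 4.6298)
step 5: θ'=4.2548 (R=-4.0000) → pose (-5.3493, -1.5321, 4.2548)

(-5.3493, -1.5321, 4.2548)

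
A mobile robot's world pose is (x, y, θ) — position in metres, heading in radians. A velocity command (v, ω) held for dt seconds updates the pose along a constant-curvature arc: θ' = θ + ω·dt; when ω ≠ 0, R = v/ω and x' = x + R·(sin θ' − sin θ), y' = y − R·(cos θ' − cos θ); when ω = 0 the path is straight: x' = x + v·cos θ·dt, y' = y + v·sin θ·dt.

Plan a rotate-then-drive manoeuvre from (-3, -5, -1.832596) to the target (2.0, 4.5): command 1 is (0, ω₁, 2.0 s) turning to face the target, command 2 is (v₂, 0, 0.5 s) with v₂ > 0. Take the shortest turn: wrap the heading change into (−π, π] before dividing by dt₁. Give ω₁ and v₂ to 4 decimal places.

heading to target = atan2(4.5−-5, 2−-3) = 1.0863
Δθ = wrap(1.0863 − -1.8326) = 2.9189; ω₁ = Δθ/dt₁ = 1.4595
distance = √((2−-3)² + (4.5−-5)²) = 10.7355; v₂ = distance/dt₂ = 21.4709

ω₁ = 1.4595, v₂ = 21.4709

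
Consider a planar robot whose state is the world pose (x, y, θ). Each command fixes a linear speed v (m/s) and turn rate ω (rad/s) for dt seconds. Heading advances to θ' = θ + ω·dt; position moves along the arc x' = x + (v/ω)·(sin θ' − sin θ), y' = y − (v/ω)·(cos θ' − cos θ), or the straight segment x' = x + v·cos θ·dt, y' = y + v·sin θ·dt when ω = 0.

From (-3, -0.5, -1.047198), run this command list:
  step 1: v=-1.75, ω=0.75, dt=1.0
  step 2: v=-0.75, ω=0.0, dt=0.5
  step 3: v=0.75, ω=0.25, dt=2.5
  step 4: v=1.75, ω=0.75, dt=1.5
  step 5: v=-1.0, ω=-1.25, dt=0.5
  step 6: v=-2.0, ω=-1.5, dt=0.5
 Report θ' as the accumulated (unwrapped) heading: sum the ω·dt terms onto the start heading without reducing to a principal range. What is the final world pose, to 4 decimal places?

step 1: θ'=-0.2972 (R=-2.3333) → pose (-4.3374, 0.5644, -0.2972)
step 2: θ'=-0.2972 (straight) → pose (-4.6960, 0.6742, -0.2972)
step 3: θ'=0.3278 (R=3.0000) → pose (-2.8516, 0.7024, 0.3278)
step 4: θ'=1.4528 (R=2.3333) → pose (-1.2857, 2.6368, 1.4528)
step 5: θ'=0.8278 (R=0.8000) → pose (-1.4910, 2.1898, 0.8278)
step 6: θ'=0.0778 (R=1.3333) → pose (-2.3693, 1.7625, 0.0778)

(-2.3693, 1.7625, 0.0778)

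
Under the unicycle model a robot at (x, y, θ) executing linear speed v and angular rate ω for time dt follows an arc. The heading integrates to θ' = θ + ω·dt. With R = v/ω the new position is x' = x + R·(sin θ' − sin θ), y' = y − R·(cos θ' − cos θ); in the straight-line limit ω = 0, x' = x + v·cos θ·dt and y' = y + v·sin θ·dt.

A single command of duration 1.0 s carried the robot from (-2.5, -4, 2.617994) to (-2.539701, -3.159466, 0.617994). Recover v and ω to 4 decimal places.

v = 1.0000, ω = -2.0000

Δθ = 0.617994 − 2.617994 = -2.000000
ω = Δθ/dt = -2.000000/1.0 = -2.0000
R = −Δy/(cos θ' − cos θ) = -0.5000
v = R·ω = -0.5000·-2.0000 = 1.0000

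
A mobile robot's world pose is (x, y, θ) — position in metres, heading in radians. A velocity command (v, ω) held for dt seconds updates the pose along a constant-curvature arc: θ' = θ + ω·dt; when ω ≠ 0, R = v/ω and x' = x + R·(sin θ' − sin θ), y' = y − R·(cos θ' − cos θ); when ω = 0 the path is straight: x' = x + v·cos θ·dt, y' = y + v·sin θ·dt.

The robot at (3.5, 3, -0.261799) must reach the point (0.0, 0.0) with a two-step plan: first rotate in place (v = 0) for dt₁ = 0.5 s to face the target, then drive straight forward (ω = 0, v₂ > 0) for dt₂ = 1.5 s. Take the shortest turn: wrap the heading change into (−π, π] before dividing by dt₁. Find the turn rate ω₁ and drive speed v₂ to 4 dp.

heading to target = atan2(0−3, 0−3.5) = -2.4330
Δθ = wrap(-2.4330 − -0.2618) = -2.1712; ω₁ = Δθ/dt₁ = -4.3423
distance = √((0−3.5)² + (0−3)²) = 4.6098; v₂ = distance/dt₂ = 3.0732

ω₁ = -4.3423, v₂ = 3.0732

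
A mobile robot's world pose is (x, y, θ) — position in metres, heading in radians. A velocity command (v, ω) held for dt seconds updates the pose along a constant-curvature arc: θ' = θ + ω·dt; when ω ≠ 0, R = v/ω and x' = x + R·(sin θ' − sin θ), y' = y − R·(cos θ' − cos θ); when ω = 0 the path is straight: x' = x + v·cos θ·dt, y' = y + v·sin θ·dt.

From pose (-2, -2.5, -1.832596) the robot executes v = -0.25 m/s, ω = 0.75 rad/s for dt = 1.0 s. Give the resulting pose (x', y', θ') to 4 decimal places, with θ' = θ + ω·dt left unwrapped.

θ' = -1.8326 + 0.75·1.0 = -1.0826
R = v/ω = -0.25/0.75 = -0.3333
x' = -2 + -0.3333·(sin -1.0826 − sin -1.8326) = -2.0276
y' = -2.5 − -0.3333·(cos -1.0826 − cos -1.8326) = -2.2574

(-2.0276, -2.2574, -1.0826)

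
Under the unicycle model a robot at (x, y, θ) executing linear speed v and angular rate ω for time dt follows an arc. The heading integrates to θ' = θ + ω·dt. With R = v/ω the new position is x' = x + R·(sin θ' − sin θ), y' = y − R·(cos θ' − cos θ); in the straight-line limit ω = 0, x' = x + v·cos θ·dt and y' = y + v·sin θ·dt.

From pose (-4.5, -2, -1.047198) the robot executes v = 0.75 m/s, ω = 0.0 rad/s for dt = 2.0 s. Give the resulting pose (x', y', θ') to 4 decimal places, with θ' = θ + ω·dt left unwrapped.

θ' = -1.0472 + 0.0·2.0 = -1.0472
ω = 0 → straight: x' = -4.5 + 0.75·cos(-1.0472)·2.0 = -3.7500
y' = -2 + 0.75·sin(-1.0472)·2.0 = -3.2990

(-3.7500, -3.2990, -1.0472)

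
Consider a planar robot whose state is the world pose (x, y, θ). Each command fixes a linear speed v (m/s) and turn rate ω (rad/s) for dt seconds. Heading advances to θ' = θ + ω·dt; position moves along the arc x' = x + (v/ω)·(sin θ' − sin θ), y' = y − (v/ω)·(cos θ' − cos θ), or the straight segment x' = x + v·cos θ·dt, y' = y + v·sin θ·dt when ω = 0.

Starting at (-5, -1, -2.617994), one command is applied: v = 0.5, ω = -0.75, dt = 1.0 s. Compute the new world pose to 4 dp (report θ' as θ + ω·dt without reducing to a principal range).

(-5.4830, -1.0723, -3.3680)

θ' = -2.6180 + -0.75·1.0 = -3.3680
R = v/ω = 0.5/-0.75 = -0.6667
x' = -5 + -0.6667·(sin -3.3680 − sin -2.6180) = -5.4830
y' = -1 − -0.6667·(cos -3.3680 − cos -2.6180) = -1.0723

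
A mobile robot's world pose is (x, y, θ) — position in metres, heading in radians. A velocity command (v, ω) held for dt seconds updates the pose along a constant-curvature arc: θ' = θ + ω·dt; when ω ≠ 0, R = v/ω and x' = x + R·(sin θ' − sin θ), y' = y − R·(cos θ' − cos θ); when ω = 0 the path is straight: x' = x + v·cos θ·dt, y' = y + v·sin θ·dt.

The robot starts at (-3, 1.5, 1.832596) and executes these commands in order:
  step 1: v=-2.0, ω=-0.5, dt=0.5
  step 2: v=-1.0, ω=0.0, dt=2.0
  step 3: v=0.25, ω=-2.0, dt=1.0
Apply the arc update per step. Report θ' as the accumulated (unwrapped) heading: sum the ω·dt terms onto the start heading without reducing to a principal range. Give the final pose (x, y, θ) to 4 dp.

(-2.6647, -1.3722, -0.4174)

step 1: θ'=1.5826 (R=4.0000) → pose (-2.8640, 0.5119, 1.5826)
step 2: θ'=1.5826 (straight) → pose (-2.8404, -1.4879, 1.5826)
step 3: θ'=-0.4174 (R=-0.1250) → pose (-2.6647, -1.3722, -0.4174)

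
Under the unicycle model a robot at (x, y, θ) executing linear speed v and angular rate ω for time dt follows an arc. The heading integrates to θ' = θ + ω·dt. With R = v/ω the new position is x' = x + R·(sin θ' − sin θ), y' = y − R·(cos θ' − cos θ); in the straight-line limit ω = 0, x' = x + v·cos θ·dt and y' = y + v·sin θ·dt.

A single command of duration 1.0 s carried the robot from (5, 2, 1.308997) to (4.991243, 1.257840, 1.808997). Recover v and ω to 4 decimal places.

v = -0.7500, ω = 0.5000

Δθ = 1.808997 − 1.308997 = 0.500000
ω = Δθ/dt = 0.500000/1.0 = 0.5000
R = −Δy/(cos θ' − cos θ) = -1.5000
v = R·ω = -1.5000·0.5000 = -0.7500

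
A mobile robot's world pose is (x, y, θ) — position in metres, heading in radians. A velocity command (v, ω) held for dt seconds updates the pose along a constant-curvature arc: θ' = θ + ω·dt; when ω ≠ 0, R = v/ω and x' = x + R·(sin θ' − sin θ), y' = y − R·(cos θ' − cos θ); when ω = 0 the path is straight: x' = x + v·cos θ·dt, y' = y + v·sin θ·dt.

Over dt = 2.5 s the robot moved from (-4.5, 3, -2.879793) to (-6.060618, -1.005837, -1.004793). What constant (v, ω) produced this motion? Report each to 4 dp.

v = 2.0000, ω = 0.7500

Δθ = -1.004793 − -2.879793 = 1.875000
ω = Δθ/dt = 1.875000/2.5 = 0.7500
R = −Δy/(cos θ' − cos θ) = 2.6667
v = R·ω = 2.6667·0.7500 = 2.0000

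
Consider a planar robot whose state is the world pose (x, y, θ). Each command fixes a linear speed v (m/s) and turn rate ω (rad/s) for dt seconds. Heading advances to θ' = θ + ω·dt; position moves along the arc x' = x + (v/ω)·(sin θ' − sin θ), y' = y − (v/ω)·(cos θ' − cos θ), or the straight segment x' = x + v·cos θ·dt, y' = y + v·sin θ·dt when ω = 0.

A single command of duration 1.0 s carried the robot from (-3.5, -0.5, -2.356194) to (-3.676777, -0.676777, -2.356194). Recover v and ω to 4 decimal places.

v = 0.2500, ω = 0.0000

Δθ = -2.356194 − -2.356194 = 0.000000
ω = Δθ/dt = 0.000000/1.0 = 0.0000
ω = 0 → v = (Δx·cos θ + Δy·sin θ)/dt = 0.2500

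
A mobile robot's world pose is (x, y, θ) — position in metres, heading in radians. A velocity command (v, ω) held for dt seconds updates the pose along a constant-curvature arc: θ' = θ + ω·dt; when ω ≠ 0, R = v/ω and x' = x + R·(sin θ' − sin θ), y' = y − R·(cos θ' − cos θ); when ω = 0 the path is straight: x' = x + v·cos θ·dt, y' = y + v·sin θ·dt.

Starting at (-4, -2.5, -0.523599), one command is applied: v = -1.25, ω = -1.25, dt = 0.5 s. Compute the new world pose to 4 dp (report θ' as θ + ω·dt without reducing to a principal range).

(-4.4122, -2.0437, -1.1486)

θ' = -0.5236 + -1.25·0.5 = -1.1486
R = v/ω = -1.25/-1.25 = 1.0000
x' = -4 + 1.0000·(sin -1.1486 − sin -0.5236) = -4.4122
y' = -2.5 − 1.0000·(cos -1.1486 − cos -0.5236) = -2.0437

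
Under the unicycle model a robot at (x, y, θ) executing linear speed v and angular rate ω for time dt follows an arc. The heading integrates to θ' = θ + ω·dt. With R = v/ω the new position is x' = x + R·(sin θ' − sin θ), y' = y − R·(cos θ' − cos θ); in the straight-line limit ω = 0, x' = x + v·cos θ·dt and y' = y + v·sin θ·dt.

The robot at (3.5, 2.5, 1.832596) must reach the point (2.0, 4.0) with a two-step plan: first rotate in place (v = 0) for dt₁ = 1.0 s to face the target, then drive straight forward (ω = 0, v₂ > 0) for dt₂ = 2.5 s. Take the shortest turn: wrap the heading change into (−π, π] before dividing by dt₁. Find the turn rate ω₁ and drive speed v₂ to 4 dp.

heading to target = atan2(4−2.5, 2−3.5) = 2.3562
Δθ = wrap(2.3562 − 1.8326) = 0.5236; ω₁ = Δθ/dt₁ = 0.5236
distance = √((2−3.5)² + (4−2.5)²) = 2.1213; v₂ = distance/dt₂ = 0.8485

ω₁ = 0.5236, v₂ = 0.8485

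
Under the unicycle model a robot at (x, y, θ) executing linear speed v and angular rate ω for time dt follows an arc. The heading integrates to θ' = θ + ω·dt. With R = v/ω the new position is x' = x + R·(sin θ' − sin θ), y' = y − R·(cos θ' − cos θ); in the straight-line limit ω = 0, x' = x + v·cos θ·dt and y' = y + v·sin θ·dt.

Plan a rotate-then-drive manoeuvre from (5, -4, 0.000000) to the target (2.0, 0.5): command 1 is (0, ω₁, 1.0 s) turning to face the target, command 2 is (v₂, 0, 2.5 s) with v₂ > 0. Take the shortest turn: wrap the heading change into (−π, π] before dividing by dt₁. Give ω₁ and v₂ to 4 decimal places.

ω₁ = 2.1588, v₂ = 2.1633

heading to target = atan2(0.5−-4, 2−5) = 2.1588
Δθ = wrap(2.1588 − 0.0000) = 2.1588; ω₁ = Δθ/dt₁ = 2.1588
distance = √((2−5)² + (0.5−-4)²) = 5.4083; v₂ = distance/dt₂ = 2.1633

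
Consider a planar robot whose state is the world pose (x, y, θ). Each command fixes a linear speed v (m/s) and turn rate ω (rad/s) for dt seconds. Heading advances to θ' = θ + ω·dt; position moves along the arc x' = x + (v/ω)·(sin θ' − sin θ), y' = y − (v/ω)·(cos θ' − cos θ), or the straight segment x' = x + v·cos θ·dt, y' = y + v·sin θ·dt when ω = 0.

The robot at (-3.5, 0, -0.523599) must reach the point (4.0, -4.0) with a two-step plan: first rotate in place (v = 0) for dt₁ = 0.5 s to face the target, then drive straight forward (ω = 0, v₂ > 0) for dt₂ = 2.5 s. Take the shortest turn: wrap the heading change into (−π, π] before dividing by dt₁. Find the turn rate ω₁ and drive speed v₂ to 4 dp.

ω₁ = 0.0673, v₂ = 3.4000

heading to target = atan2(-4−0, 4−-3.5) = -0.4900
Δθ = wrap(-0.4900 − -0.5236) = 0.0336; ω₁ = Δθ/dt₁ = 0.0673
distance = √((4−-3.5)² + (-4−0)²) = 8.5000; v₂ = distance/dt₂ = 3.4000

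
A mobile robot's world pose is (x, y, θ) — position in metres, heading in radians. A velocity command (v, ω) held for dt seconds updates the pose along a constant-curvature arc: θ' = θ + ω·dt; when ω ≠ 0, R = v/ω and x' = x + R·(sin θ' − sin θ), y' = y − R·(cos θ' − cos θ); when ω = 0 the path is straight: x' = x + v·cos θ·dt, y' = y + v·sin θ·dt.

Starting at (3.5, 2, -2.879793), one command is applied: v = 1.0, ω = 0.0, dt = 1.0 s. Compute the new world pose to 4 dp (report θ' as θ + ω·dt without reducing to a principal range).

(2.5341, 1.7412, -2.8798)

θ' = -2.8798 + 0.0·1.0 = -2.8798
ω = 0 → straight: x' = 3.5 + 1.0·cos(-2.8798)·1.0 = 2.5341
y' = 2 + 1.0·sin(-2.8798)·1.0 = 1.7412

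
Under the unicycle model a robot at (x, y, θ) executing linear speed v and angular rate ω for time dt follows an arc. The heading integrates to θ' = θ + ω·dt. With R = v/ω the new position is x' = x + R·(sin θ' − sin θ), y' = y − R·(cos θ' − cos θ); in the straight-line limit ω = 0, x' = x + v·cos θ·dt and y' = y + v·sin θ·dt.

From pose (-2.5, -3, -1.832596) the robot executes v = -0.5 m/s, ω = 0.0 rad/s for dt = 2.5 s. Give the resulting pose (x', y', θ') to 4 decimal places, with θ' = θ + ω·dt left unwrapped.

(-2.1765, -1.7926, -1.8326)

θ' = -1.8326 + 0.0·2.5 = -1.8326
ω = 0 → straight: x' = -2.5 + -0.5·cos(-1.8326)·2.5 = -2.1765
y' = -3 + -0.5·sin(-1.8326)·2.5 = -1.7926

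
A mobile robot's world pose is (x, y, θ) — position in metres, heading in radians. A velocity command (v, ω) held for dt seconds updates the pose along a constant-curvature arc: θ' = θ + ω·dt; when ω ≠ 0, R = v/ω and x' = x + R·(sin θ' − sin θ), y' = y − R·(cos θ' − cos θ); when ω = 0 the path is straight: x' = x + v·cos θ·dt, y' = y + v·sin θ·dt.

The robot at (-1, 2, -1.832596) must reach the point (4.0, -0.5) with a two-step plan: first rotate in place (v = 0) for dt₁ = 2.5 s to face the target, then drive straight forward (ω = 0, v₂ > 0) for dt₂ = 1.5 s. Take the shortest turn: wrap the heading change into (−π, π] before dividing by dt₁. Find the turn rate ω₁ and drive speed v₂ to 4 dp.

heading to target = atan2(-0.5−2, 4−-1) = -0.4636
Δθ = wrap(-0.4636 − -1.8326) = 1.3689; ω₁ = Δθ/dt₁ = 0.5476
distance = √((4−-1)² + (-0.5−2)²) = 5.5902; v₂ = distance/dt₂ = 3.7268

ω₁ = 0.5476, v₂ = 3.7268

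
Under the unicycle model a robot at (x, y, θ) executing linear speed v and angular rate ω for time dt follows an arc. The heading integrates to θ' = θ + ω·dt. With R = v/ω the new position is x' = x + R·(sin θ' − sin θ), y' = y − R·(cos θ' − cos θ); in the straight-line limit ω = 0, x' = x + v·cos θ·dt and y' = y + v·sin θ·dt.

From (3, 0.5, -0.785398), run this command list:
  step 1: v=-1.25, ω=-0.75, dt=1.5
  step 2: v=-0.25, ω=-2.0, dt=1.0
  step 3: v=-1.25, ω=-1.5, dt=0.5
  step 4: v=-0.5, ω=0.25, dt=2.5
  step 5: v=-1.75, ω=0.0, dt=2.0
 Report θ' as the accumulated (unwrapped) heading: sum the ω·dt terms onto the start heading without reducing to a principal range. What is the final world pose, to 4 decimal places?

step 1: θ'=-1.9104 (R=1.6667) → pose (2.6070, 2.2337, -1.9104)
step 2: θ'=-3.9104 (R=0.1250) → pose (2.8118, 2.2819, -3.9104)
step 3: θ'=-4.6604 (R=0.8333) → pose (3.0646, 1.7263, -4.6604)
step 4: θ'=-4.0354 (R=-2.0000) → pose (3.5030, 0.5773, -4.0354)
step 5: θ'=-4.0354 (straight) → pose (5.6956, -2.1508, -4.0354)

(5.6956, -2.1508, -4.0354)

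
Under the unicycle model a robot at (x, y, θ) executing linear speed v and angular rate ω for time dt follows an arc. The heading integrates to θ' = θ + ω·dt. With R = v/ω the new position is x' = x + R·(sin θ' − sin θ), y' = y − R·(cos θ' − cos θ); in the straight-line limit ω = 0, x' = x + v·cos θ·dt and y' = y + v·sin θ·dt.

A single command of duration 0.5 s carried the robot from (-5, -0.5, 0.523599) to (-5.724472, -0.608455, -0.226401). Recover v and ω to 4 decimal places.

Δθ = -0.226401 − 0.523599 = -0.750000
ω = Δθ/dt = -0.750000/0.5 = -1.5000
R = Δx/(sin θ' − sin θ) = 1.0000
v = R·ω = 1.0000·-1.5000 = -1.5000

v = -1.5000, ω = -1.5000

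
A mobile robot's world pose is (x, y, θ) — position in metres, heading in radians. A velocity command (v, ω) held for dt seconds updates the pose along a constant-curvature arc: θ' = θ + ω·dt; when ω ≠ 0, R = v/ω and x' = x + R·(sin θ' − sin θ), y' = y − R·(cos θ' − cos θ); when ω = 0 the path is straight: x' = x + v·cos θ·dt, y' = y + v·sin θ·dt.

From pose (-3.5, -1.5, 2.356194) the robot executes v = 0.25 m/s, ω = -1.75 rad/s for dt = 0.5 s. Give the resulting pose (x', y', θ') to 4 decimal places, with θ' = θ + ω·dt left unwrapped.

(-3.5413, -1.3862, 1.4812)

θ' = 2.3562 + -1.75·0.5 = 1.4812
R = v/ω = 0.25/-1.75 = -0.1429
x' = -3.5 + -0.1429·(sin 1.4812 − sin 2.3562) = -3.5413
y' = -1.5 − -0.1429·(cos 1.4812 − cos 2.3562) = -1.3862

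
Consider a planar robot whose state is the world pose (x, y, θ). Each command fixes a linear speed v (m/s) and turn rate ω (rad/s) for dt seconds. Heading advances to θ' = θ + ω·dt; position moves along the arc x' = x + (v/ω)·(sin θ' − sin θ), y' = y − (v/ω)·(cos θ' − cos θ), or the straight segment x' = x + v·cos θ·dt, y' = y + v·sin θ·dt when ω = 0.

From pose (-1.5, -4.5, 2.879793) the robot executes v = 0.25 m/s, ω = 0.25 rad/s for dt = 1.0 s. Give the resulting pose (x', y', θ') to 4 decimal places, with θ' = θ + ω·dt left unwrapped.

θ' = 2.8798 + 0.25·1.0 = 3.1298
R = v/ω = 0.25/0.25 = 1.0000
x' = -1.5 + 1.0000·(sin 3.1298 − sin 2.8798) = -1.7470
y' = -4.5 − 1.0000·(cos 3.1298 − cos 2.8798) = -4.4660

(-1.7470, -4.4660, 3.1298)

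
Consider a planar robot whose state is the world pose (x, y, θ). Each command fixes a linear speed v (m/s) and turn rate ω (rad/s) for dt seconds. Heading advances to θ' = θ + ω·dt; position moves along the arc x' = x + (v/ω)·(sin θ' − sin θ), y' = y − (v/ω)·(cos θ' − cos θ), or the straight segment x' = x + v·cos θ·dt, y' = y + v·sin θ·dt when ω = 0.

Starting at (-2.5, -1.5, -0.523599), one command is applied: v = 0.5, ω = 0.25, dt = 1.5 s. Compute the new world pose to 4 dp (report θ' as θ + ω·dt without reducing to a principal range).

(-1.7961, -1.7459, -0.1486)

θ' = -0.5236 + 0.25·1.5 = -0.1486
R = v/ω = 0.5/0.25 = 2.0000
x' = -2.5 + 2.0000·(sin -0.1486 − sin -0.5236) = -1.7961
y' = -1.5 − 2.0000·(cos -0.1486 − cos -0.5236) = -1.7459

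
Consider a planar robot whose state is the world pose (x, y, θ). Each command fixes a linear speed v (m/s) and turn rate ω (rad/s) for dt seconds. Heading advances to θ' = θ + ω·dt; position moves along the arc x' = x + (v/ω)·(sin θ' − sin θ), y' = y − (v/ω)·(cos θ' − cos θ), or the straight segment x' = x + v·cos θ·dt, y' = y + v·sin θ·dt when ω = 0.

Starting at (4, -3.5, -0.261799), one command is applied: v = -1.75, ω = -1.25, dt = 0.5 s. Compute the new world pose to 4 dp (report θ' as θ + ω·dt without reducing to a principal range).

θ' = -0.2618 + -1.25·0.5 = -0.8868
R = v/ω = -1.75/-1.25 = 1.4000
x' = 4 + 1.4000·(sin -0.8868 − sin -0.2618) = 3.2773
y' = -3.5 − 1.4000·(cos -0.8868 − cos -0.2618) = -3.0324

(3.2773, -3.0324, -0.8868)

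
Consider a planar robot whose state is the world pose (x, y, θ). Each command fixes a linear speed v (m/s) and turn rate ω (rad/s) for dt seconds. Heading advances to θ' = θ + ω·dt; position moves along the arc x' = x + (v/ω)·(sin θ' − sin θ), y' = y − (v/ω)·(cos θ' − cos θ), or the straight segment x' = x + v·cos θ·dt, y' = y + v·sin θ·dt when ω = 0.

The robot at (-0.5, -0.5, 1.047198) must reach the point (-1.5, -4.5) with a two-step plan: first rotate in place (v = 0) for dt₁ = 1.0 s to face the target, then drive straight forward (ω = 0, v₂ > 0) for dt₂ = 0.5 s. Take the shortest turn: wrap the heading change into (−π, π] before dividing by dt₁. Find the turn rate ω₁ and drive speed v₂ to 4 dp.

heading to target = atan2(-4.5−-0.5, -1.5−-0.5) = -1.8158
Δθ = wrap(-1.8158 − 1.0472) = -2.8630; ω₁ = Δθ/dt₁ = -2.8630
distance = √((-1.5−-0.5)² + (-4.5−-0.5)²) = 4.1231; v₂ = distance/dt₂ = 8.2462

ω₁ = -2.8630, v₂ = 8.2462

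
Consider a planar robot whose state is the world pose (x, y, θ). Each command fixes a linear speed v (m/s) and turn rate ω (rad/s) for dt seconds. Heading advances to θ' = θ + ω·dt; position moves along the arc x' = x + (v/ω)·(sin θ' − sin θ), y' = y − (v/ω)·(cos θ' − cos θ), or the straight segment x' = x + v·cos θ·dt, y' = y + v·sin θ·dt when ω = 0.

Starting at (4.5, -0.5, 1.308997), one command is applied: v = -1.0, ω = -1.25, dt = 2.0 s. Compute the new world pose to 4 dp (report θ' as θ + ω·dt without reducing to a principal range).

(2.9843, -0.5895, -1.1910)

θ' = 1.3090 + -1.25·2.0 = -1.1910
R = v/ω = -1.0/-1.25 = 0.8000
x' = 4.5 + 0.8000·(sin -1.1910 − sin 1.3090) = 2.9843
y' = -0.5 − 0.8000·(cos -1.1910 − cos 1.3090) = -0.5895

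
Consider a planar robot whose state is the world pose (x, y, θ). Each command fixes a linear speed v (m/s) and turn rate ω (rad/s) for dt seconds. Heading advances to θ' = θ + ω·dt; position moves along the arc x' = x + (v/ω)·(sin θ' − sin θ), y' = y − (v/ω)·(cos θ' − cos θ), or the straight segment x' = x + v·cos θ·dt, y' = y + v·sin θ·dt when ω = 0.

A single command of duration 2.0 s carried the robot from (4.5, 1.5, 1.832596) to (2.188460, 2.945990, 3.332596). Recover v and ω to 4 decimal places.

v = 1.5000, ω = 0.7500

Δθ = 3.332596 − 1.832596 = 1.500000
ω = Δθ/dt = 1.500000/2.0 = 0.7500
R = Δx/(sin θ' − sin θ) = 2.0000
v = R·ω = 2.0000·0.7500 = 1.5000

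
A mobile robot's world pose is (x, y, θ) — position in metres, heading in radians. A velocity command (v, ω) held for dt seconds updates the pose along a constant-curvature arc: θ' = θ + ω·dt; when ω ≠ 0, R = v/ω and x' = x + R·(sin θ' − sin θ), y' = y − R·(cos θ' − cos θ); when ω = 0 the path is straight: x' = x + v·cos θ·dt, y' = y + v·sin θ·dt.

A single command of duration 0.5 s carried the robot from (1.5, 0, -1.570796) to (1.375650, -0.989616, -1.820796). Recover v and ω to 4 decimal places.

v = 2.0000, ω = -0.5000

Δθ = -1.820796 − -1.570796 = -0.250000
ω = Δθ/dt = -0.250000/0.5 = -0.5000
R = −Δy/(cos θ' − cos θ) = -4.0000
v = R·ω = -4.0000·-0.5000 = 2.0000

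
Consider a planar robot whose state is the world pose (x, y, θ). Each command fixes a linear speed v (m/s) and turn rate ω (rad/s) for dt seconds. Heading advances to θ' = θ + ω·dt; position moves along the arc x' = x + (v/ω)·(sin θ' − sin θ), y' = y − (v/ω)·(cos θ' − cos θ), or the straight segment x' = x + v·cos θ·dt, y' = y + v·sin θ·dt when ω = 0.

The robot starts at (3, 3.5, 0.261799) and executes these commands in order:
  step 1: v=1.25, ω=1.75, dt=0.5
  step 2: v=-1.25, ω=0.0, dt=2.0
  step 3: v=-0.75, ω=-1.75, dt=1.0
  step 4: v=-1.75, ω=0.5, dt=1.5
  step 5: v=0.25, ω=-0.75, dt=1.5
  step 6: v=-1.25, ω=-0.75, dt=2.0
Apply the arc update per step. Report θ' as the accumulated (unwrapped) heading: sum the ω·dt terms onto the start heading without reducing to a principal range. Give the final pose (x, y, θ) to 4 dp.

step 1: θ'=1.1368 (R=0.7143) → pose (3.4632, 3.8896, 1.1368)
step 2: θ'=1.1368 (straight) → pose (2.4119, 1.6214, 1.1368)
step 3: θ'=-0.6132 (R=0.4286) → pose (1.7765, 1.4511, -0.6132)
step 4: θ'=0.1368 (R=-3.5000) → pose (-0.7150, 2.0560, 0.1368)
step 5: θ'=-0.9882 (R=-0.3333) → pose (-0.3912, 1.9092, -0.9882)
step 6: θ'=-2.4882 (R=1.6667) → pose (-0.0127, 4.1496, -2.4882)

(-0.0127, 4.1496, -2.4882)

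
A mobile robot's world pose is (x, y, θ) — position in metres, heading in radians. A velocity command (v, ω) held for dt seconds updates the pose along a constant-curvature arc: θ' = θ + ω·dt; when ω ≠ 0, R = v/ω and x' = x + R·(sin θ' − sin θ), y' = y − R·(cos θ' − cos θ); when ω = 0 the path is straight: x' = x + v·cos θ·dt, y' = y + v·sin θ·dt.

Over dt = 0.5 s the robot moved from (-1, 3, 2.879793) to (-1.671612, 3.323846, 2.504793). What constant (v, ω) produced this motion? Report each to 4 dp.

v = 1.5000, ω = -0.7500

Δθ = 2.504793 − 2.879793 = -0.375000
ω = Δθ/dt = -0.375000/0.5 = -0.7500
R = Δx/(sin θ' − sin θ) = -2.0000
v = R·ω = -2.0000·-0.7500 = 1.5000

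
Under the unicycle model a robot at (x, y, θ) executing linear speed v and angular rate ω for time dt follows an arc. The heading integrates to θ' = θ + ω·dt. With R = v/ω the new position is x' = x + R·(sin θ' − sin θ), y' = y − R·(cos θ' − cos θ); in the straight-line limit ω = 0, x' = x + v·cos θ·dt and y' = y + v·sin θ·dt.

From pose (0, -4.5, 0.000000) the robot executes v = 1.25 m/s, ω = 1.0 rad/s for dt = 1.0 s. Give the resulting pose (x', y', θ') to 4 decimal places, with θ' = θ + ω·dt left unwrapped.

(1.0518, -3.9254, 1.0000)

θ' = 0.0000 + 1.0·1.0 = 1.0000
R = v/ω = 1.25/1.0 = 1.2500
x' = 0 + 1.2500·(sin 1.0000 − sin 0.0000) = 1.0518
y' = -4.5 − 1.2500·(cos 1.0000 − cos 0.0000) = -3.9254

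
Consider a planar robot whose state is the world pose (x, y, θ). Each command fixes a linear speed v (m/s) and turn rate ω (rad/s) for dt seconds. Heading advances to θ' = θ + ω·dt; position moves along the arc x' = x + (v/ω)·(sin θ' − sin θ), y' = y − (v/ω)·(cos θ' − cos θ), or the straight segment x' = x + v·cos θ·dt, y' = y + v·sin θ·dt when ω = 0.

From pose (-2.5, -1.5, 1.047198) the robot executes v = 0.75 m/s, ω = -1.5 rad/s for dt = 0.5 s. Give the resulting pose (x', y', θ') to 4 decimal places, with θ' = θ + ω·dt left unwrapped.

(-2.2134, -1.2719, 0.2972)

θ' = 1.0472 + -1.5·0.5 = 0.2972
R = v/ω = 0.75/-1.5 = -0.5000
x' = -2.5 + -0.5000·(sin 0.2972 − sin 1.0472) = -2.2134
y' = -1.5 − -0.5000·(cos 0.2972 − cos 1.0472) = -1.2719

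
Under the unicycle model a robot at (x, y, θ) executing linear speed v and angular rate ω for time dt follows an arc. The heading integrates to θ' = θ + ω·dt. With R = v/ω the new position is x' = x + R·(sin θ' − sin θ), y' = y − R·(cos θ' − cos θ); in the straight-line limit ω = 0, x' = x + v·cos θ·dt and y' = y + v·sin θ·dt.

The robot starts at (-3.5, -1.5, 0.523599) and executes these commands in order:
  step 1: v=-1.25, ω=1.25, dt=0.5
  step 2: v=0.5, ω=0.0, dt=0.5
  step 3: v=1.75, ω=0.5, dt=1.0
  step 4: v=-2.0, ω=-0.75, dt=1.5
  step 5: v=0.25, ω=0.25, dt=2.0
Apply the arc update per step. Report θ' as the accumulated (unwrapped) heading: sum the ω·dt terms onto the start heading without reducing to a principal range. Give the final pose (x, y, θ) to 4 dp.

step 1: θ'=1.1486 (R=-1.0000) → pose (-3.9122, -1.9563, 1.1486)
step 2: θ'=1.1486 (straight) → pose (-3.8097, -1.7282, 1.1486)
step 3: θ'=1.6486 (R=3.5000) → pose (-3.5130, -0.0220, 1.6486)
step 4: θ'=0.5236 (R=2.6667) → pose (-4.8383, -2.5387, 0.5236)
step 5: θ'=1.0236 (R=1.0000) → pose (-4.4843, -2.1929, 1.0236)

(-4.4843, -2.1929, 1.0236)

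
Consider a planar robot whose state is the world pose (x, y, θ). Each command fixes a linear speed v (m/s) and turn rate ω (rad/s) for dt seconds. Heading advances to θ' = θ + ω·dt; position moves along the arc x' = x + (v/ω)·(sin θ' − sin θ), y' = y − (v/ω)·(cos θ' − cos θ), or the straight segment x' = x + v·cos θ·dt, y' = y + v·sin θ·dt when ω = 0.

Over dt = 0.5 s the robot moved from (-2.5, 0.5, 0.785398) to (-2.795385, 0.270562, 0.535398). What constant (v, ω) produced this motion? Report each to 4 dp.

v = -0.7500, ω = -0.5000

Δθ = 0.535398 − 0.785398 = -0.250000
ω = Δθ/dt = -0.250000/0.5 = -0.5000
R = Δx/(sin θ' − sin θ) = 1.5000
v = R·ω = 1.5000·-0.5000 = -0.7500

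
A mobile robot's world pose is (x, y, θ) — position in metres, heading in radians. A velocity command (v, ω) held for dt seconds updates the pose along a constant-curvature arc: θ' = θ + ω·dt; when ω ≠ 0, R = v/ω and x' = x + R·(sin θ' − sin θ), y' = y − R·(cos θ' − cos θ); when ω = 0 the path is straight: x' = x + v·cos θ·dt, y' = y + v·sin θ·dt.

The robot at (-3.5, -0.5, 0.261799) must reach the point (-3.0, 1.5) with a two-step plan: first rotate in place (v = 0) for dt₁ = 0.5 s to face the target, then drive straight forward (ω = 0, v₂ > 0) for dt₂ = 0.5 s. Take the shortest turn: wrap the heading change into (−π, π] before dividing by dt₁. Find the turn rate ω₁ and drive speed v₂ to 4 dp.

ω₁ = 2.1280, v₂ = 4.1231

heading to target = atan2(1.5−-0.5, -3−-3.5) = 1.3258
Δθ = wrap(1.3258 − 0.2618) = 1.0640; ω₁ = Δθ/dt₁ = 2.1280
distance = √((-3−-3.5)² + (1.5−-0.5)²) = 2.0616; v₂ = distance/dt₂ = 4.1231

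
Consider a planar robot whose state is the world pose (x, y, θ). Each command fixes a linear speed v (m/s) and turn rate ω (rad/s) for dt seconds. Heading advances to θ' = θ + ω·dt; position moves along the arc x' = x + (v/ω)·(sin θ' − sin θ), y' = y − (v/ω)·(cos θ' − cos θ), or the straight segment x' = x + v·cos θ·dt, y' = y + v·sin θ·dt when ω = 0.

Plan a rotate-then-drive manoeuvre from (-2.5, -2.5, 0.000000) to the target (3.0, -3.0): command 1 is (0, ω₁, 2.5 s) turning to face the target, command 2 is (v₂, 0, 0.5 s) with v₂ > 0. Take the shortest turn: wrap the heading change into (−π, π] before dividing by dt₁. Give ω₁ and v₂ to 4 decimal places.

ω₁ = -0.0363, v₂ = 11.0454

heading to target = atan2(-3−-2.5, 3−-2.5) = -0.0907
Δθ = wrap(-0.0907 − 0.0000) = -0.0907; ω₁ = Δθ/dt₁ = -0.0363
distance = √((3−-2.5)² + (-3−-2.5)²) = 5.5227; v₂ = distance/dt₂ = 11.0454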